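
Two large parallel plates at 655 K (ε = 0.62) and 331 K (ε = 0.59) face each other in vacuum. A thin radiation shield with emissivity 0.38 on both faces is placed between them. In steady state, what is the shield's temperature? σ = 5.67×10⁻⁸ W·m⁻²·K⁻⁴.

T_s ≈ 561 K

In steady state the net flux on the hot side equals that on the cold side.
σ(T₁⁴−T_s⁴)/D₁ = σ(T_s⁴−T₂⁴)/D₂, with D₁ = 1/ε₁+1/ε_s−1 = 3.244, D₂ = 1/ε_s+1/ε₂−1 = 3.326.
Solve for T_s⁴: T_s⁴ = (D₂·T₁⁴ + D₁·T₂⁴)/(D₁+D₂) = 9.911×10¹⁰ K⁴.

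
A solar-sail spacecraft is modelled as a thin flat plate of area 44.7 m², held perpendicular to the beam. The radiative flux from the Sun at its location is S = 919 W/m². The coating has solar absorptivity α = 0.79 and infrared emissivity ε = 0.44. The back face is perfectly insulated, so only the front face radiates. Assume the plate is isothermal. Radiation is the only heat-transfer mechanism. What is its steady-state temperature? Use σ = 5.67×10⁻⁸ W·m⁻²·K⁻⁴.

At equilibrium, absorbed power = emitted power.
Absorbing cross-section = A = 44.70 m²; emitting surface = A = 44.70 m² (ratio 1).
αS·A_cross = εσ·A_surf·T⁴  ⇒  T⁴ = αS/(ε·1σ).
T⁴ = 0.790·919/(0.44·1·5.67×10⁻⁸) = 2.910×10¹⁰ K⁴.
T = (2.910×10¹⁰)^(1/4).

T ≈ 413 K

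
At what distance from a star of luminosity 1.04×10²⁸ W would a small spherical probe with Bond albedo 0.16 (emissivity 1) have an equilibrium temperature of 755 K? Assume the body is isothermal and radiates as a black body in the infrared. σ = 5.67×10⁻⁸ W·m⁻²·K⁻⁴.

d ≈ 9.71×10¹⁰ m

For an isothermal black-emitting sphere, (1−a)S·πr² = σ·4πr²·T⁴ ⇒ S = 4σT⁴/(1−a).
S = 4·5.67×10⁻⁸·(755)⁴/0.840 = 87730 W/m².
Flux falls as S = L/(4πd²), so d = √(L/(4πS)) = √(1.04×10²⁸/(4π·87730)).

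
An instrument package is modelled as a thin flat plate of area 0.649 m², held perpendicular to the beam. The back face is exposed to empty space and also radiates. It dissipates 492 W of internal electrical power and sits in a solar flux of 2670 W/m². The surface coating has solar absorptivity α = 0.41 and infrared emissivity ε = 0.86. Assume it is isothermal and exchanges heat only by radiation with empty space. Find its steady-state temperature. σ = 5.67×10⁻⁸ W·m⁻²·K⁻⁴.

At steady state, absorbed solar power + internal power = radiated power.
Absorbed: α·S·A_cross = 0.41·2670·0.6490 = 710.5 W (cross-section A).
Total input = 710.5 + 492 = 1202 W.
Radiated: εσ·A_surf·T⁴ with A_surf = 2A = 1.298 m².
T⁴ = 1202/(0.86·5.67×10⁻⁸·1.298) = 1.900×10¹⁰ K⁴.

T ≈ 371 K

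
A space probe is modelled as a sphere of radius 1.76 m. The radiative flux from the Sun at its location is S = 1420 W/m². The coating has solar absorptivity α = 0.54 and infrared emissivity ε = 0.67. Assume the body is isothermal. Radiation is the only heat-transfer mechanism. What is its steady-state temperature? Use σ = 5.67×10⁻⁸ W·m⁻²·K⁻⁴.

At equilibrium, absorbed power = emitted power.
Absorbing cross-section = πr² = 9.731 m²; emitting surface = 4πr² = 38.93 m² (ratio 4).
αS·A_cross = εσ·A_surf·T⁴  ⇒  T⁴ = αS/(ε·4σ).
T⁴ = 0.540·1420/(0.67·4·5.67×10⁻⁸) = 5.046×10⁹ K⁴.
T = (5.046×10⁹)^(1/4).

T ≈ 267 K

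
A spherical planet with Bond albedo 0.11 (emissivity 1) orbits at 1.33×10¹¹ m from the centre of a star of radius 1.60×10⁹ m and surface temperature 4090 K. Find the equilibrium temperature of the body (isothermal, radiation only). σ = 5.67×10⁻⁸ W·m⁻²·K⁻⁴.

T ≈ 308 K

The star's surface emits σT_*⁴; at distance d the flux is S = σT_*⁴(R_*/d)².
S = 5.67×10⁻⁸·(4090)⁴·(1.60×10⁹/1.33×10¹¹)² = 2296 W/m².
For an isothermal sphere T⁴ = (1−a)S/(4σ) = 9.011×10⁹ K⁴.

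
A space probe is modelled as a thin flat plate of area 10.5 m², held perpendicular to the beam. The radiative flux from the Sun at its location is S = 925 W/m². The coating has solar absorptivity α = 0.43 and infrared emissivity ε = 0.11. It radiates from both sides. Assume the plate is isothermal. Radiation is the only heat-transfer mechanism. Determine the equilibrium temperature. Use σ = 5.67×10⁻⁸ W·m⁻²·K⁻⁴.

T ≈ 423 K

At equilibrium, absorbed power = emitted power.
Absorbing cross-section = A = 10.50 m²; emitting surface = 2A = 21.00 m² (ratio 2).
αS·A_cross = εσ·A_surf·T⁴  ⇒  T⁴ = αS/(ε·2σ).
T⁴ = 0.430·925/(0.11·2·5.67×10⁻⁸) = 3.189×10¹⁰ K⁴.
T = (3.189×10¹⁰)^(1/4).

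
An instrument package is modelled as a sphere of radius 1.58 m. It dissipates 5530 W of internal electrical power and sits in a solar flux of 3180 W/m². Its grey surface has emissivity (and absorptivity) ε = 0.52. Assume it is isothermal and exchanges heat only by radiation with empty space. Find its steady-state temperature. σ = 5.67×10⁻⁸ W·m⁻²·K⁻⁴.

At steady state, absorbed solar power + internal power = radiated power.
Absorbed: α·S·A_cross = 0.52·3180·7.843 = 12970 W (cross-section πr²).
Total input = 12970 + 5530 = 18500 W.
Radiated: εσ·A_surf·T⁴ with A_surf = 4πr² = 31.37 m².
T⁴ = 18500/(0.52·5.67×10⁻⁸·31.37) = 2.000×10¹⁰ K⁴.

T ≈ 376 K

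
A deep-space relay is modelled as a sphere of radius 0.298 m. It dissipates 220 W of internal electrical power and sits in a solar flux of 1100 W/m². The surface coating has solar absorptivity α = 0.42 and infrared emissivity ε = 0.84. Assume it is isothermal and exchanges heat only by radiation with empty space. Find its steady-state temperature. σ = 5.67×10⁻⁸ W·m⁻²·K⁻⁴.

T ≈ 285 K

At steady state, absorbed solar power + internal power = radiated power.
Absorbed: α·S·A_cross = 0.42·1100·0.2790 = 128.9 W (cross-section πr²).
Total input = 128.9 + 220 = 348.9 W.
Radiated: εσ·A_surf·T⁴ with A_surf = 4πr² = 1.116 m².
T⁴ = 348.9/(0.84·5.67×10⁻⁸·1.116) = 6.564×10⁹ K⁴.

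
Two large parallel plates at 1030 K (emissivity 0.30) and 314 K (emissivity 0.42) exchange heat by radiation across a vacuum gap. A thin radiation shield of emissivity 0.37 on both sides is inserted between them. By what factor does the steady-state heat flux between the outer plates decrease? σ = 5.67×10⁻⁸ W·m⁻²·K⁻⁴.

Without shield: q₀ = σΔ(T⁴)/(1/ε₁+1/ε₂−1) with denominator 4.714.
With shield the two gaps are in series; the resistances add: (1/ε₁+1/ε_s−1)+(1/ε_s+1/ε₂−1) = 5.036+4.084 = 9.120.
Heat-flux ratio q₀/q = 9.120/4.714.

factor ≈ 1.93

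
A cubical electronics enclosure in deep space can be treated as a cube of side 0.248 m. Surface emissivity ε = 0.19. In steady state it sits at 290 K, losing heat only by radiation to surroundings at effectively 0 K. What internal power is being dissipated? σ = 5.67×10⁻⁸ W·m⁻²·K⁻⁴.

P ≈ 28.1 W

Steady state: P = εσA T⁴.
A = 6L² = 0.3690 m²; T⁴ = (290)⁴ = 7.073×10⁹ K⁴.
P = 0.19 × 5.67×10⁻⁸ × 0.3690 × 7.073×10⁹.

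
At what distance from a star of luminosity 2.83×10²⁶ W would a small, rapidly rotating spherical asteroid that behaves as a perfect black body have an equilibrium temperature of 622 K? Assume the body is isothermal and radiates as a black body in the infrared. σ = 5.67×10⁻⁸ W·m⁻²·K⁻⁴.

d ≈ 2.58×10¹⁰ m

For an isothermal black-emitting sphere, (1−a)S·πr² = σ·4πr²·T⁴ ⇒ S = 4σT⁴/(1−a).
S = 4·5.67×10⁻⁸·(622)⁴/1.00 = 33950 W/m².
Flux falls as S = L/(4πd²), so d = √(L/(4πS)) = √(2.83×10²⁶/(4π·33950)).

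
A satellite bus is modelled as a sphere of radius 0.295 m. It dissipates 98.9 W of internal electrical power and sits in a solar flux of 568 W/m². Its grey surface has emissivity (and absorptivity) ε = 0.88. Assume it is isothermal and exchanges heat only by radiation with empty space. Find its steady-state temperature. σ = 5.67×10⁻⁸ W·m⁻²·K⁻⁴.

At steady state, absorbed solar power + internal power = radiated power.
Absorbed: α·S·A_cross = 0.88·568·0.2734 = 136.7 W (cross-section πr²).
Total input = 136.7 + 98.9 = 235.6 W.
Radiated: εσ·A_surf·T⁴ with A_surf = 4πr² = 1.094 m².
T⁴ = 235.6/(0.88·5.67×10⁻⁸·1.094) = 4.317×10⁹ K⁴.

T ≈ 256 K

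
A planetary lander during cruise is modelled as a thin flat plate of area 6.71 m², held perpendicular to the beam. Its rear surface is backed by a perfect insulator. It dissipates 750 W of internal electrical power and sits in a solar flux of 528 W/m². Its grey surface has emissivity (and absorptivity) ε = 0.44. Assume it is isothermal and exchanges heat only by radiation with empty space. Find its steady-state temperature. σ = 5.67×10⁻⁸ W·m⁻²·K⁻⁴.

At steady state, absorbed solar power + internal power = radiated power.
Absorbed: α·S·A_cross = 0.44·528·6.710 = 1559 W (cross-section A).
Total input = 1559 + 750 = 2309 W.
Radiated: εσ·A_surf·T⁴ with A_surf = A = 6.710 m².
T⁴ = 2309/(0.44·5.67×10⁻⁸·6.710) = 1.379×10¹⁰ K⁴.

T ≈ 343 K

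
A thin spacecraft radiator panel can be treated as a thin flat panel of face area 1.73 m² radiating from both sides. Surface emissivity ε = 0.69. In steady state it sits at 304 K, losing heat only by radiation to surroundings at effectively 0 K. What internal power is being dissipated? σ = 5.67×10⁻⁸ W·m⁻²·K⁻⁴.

P ≈ 1160 W

Steady state: P = εσA T⁴.
A = 2·1.73 = 3.460 m²; T⁴ = (304)⁴ = 8.541×10⁹ K⁴.
P = 0.69 × 5.67×10⁻⁸ × 3.460 × 8.541×10⁹.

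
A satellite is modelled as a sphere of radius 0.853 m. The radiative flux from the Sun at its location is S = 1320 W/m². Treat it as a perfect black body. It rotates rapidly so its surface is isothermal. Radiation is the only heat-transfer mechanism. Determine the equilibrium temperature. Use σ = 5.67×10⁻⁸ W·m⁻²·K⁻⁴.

At equilibrium, absorbed power = emitted power.
Absorbing cross-section = πr² = 2.286 m²; emitting surface = 4πr² = 9.143 m² (ratio 4).
S·A_cross = εσ·A_surf·T⁴  ⇒  T⁴ = S/(4σ).
T⁴ = 1.00·1320/(4·5.67×10⁻⁸) = 5.820×10⁹ K⁴.
T = (5.820×10⁹)^(1/4).

T ≈ 276 K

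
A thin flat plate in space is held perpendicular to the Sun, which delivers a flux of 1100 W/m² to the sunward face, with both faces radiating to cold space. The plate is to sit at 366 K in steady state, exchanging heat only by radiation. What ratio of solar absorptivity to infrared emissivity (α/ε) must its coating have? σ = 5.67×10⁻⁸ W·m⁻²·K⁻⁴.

Balance: αS·A = εσ·2A·T⁴ ⇒ α/ε = 2σT⁴/S.
α/ε = 2·5.67×10⁻⁸·(366)⁴/1100 = 2·5.67×10⁻⁸·1.794×10¹⁰/1100.

α/ε ≈ 1.85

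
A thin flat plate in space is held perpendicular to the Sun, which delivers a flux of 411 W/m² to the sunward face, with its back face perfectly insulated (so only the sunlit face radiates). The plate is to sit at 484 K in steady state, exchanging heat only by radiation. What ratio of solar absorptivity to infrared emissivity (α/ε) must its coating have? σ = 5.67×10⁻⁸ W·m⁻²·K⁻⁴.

Balance: αS·A = εσ·1A·T⁴ ⇒ α/ε = σT⁴/S.
α/ε = 5.67×10⁻⁸·(484)⁴/411 = 5.67×10⁻⁸·5.488×10¹⁰/411.

α/ε ≈ 7.57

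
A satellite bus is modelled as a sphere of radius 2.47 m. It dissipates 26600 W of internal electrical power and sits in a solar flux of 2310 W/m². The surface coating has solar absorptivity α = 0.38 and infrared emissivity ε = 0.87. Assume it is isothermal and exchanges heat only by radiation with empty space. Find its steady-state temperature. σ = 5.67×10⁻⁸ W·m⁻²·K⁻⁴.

T ≈ 327 K

At steady state, absorbed solar power + internal power = radiated power.
Absorbed: α·S·A_cross = 0.38·2310·19.17 = 16820 W (cross-section πr²).
Total input = 16820 + 26600 = 43420 W.
Radiated: εσ·A_surf·T⁴ with A_surf = 4πr² = 76.67 m².
T⁴ = 43420/(0.87·5.67×10⁻⁸·76.67) = 1.148×10¹⁰ K⁴.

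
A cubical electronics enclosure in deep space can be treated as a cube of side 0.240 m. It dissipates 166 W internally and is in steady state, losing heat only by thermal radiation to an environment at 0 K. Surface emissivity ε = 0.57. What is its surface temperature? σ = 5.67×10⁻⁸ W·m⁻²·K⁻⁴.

T ≈ 349 K

Steady state: internal power = radiated power, P = εσA T⁴.
Radiating area A = 6L² = 0.3456 m².
T⁴ = P/(εσA) = 166/(0.57·5.67×10⁻⁸·0.3456) = 1.486×10¹⁰ K⁴.
T = (1.486×10¹⁰)^(1/4).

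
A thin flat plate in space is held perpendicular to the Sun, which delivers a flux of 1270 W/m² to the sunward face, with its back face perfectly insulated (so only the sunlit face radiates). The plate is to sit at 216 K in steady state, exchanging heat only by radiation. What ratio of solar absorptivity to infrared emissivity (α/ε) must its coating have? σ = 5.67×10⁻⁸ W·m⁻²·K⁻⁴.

Balance: αS·A = εσ·1A·T⁴ ⇒ α/ε = σT⁴/S.
α/ε = 5.67×10⁻⁸·(216)⁴/1270 = 5.67×10⁻⁸·2.177×10⁹/1270.

α/ε ≈ 0.0972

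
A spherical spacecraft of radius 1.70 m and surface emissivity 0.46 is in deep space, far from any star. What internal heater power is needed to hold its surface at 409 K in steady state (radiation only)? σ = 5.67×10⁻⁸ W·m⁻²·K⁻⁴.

P ≈ 26500 W

P = εσ·4πr²·T⁴.
4πr² = 36.32 m²; T⁴ = 2.798×10¹⁰ K⁴.
P = 0.46·5.67×10⁻⁸·36.32·2.798×10¹⁰.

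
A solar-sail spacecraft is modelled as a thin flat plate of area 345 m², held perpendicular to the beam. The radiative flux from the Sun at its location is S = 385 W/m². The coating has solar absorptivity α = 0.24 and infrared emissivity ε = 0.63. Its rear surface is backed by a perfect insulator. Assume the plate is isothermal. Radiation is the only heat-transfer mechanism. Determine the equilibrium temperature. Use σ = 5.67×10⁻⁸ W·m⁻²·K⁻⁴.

T ≈ 226 K

At equilibrium, absorbed power = emitted power.
Absorbing cross-section = A = 345.0 m²; emitting surface = A = 345.0 m² (ratio 1).
αS·A_cross = εσ·A_surf·T⁴  ⇒  T⁴ = αS/(ε·1σ).
T⁴ = 0.240·385/(0.63·1·5.67×10⁻⁸) = 2.587×10⁹ K⁴.
T = (2.587×10⁹)^(1/4).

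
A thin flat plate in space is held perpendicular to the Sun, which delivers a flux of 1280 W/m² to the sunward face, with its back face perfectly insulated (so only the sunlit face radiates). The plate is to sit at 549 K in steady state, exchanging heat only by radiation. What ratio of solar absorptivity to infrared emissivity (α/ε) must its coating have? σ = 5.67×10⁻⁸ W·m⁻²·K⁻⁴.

α/ε ≈ 4.02

Balance: αS·A = εσ·1A·T⁴ ⇒ α/ε = σT⁴/S.
α/ε = 5.67×10⁻⁸·(549)⁴/1280 = 5.67×10⁻⁸·9.084×10¹⁰/1280.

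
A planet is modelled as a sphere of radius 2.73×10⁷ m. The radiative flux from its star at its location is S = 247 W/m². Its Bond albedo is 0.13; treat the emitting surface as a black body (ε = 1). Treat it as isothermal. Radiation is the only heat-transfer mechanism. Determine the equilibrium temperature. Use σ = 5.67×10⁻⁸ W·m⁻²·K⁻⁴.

T ≈ 175 K

At equilibrium, absorbed power = emitted power.
Absorbing cross-section = πr² = 2.341×10¹⁵ m²; emitting surface = 4πr² = 9.366×10¹⁵ m² (ratio 4).
(1−a)S·A_cross = εσ·A_surf·T⁴  ⇒  T⁴ = (1−a)S/(4σ).
T⁴ = 0.870·247/(4·5.67×10⁻⁸) = 9.475×10⁸ K⁴.
T = (9.475×10⁸)^(1/4).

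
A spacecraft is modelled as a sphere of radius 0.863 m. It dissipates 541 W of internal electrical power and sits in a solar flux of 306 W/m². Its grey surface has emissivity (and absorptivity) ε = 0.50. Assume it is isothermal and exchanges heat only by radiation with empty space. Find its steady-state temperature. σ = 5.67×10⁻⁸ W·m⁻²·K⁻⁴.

T ≈ 241 K

At steady state, absorbed solar power + internal power = radiated power.
Absorbed: α·S·A_cross = 0.50·306·2.340 = 358.0 W (cross-section πr²).
Total input = 358.0 + 541 = 899.0 W.
Radiated: εσ·A_surf·T⁴ with A_surf = 4πr² = 9.359 m².
T⁴ = 899.0/(0.50·5.67×10⁻⁸·9.359) = 3.388×10⁹ K⁴.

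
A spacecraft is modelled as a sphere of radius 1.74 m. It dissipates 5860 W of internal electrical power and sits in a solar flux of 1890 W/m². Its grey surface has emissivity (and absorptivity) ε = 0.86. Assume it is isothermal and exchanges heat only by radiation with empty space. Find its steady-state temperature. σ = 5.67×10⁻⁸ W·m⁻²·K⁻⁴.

At steady state, absorbed solar power + internal power = radiated power.
Absorbed: α·S·A_cross = 0.86·1890·9.511 = 15460 W (cross-section πr²).
Total input = 15460 + 5860 = 21320 W.
Radiated: εσ·A_surf·T⁴ with A_surf = 4πr² = 38.05 m².
T⁴ = 21320/(0.86·5.67×10⁻⁸·38.05) = 1.149×10¹⁰ K⁴.

T ≈ 327 K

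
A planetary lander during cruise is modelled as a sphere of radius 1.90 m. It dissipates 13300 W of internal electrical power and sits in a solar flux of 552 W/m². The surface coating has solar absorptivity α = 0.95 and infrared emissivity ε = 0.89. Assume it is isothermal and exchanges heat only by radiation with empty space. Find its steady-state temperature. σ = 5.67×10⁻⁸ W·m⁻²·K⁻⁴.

T ≈ 303 K

At steady state, absorbed solar power + internal power = radiated power.
Absorbed: α·S·A_cross = 0.95·552·11.34 = 5947 W (cross-section πr²).
Total input = 5947 + 13300 = 19250 W.
Radiated: εσ·A_surf·T⁴ with A_surf = 4πr² = 45.36 m².
T⁴ = 19250/(0.89·5.67×10⁻⁸·45.36) = 8.408×10⁹ K⁴.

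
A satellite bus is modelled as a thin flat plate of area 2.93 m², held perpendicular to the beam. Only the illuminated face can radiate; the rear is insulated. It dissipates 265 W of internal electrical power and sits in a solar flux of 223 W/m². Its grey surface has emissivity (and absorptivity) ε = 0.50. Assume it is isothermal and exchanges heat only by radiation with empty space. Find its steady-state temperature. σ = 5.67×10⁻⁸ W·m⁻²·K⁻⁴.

At steady state, absorbed solar power + internal power = radiated power.
Absorbed: α·S·A_cross = 0.50·223·2.930 = 326.7 W (cross-section A).
Total input = 326.7 + 265 = 591.7 W.
Radiated: εσ·A_surf·T⁴ with A_surf = A = 2.930 m².
T⁴ = 591.7/(0.50·5.67×10⁻⁸·2.930) = 7.123×10⁹ K⁴.

T ≈ 291 K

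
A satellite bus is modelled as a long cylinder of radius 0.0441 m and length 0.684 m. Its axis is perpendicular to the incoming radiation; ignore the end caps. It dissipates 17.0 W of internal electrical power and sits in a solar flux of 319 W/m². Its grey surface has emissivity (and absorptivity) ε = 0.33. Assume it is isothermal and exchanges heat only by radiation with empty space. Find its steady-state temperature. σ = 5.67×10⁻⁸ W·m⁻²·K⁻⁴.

T ≈ 285 K

At steady state, absorbed solar power + internal power = radiated power.
Absorbed: α·S·A_cross = 0.33·319·0.06033 = 6.351 W (cross-section 2rL).
Total input = 6.351 + 17.0 = 23.35 W.
Radiated: εσ·A_surf·T⁴ with A_surf = 2πrL = 0.1895 m².
T⁴ = 23.35/(0.33·5.67×10⁻⁸·0.1895) = 6.585×10⁹ K⁴.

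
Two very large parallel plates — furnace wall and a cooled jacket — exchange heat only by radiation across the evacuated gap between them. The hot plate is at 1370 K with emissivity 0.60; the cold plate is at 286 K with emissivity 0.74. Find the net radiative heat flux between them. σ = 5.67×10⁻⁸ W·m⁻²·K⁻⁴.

For two infinite grey parallel plates, q = σ(T₁⁴ − T₂⁴)/(1/ε₁ + 1/ε₂ − 1).
T₁⁴ − T₂⁴ = 3.523×10¹² − 6.691×10⁹ = 3.516×10¹² K⁴.
1/ε₁ + 1/ε₂ − 1 = 1.667 + 1.351 − 1 = 2.018.
q = 5.67×10⁻⁸ × 3.516×10¹² / 2.018.

q ≈ 98800 W/m²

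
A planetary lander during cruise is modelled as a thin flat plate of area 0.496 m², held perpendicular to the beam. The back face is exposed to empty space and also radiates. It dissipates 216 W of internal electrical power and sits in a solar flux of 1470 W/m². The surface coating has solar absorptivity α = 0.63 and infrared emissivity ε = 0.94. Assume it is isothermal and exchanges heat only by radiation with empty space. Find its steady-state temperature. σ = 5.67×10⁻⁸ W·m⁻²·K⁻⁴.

At steady state, absorbed solar power + internal power = radiated power.
Absorbed: α·S·A_cross = 0.63·1470·0.4960 = 459.3 W (cross-section A).
Total input = 459.3 + 216 = 675.3 W.
Radiated: εσ·A_surf·T⁴ with A_surf = 2A = 0.9920 m².
T⁴ = 675.3/(0.94·5.67×10⁻⁸·0.9920) = 1.277×10¹⁰ K⁴.

T ≈ 336 K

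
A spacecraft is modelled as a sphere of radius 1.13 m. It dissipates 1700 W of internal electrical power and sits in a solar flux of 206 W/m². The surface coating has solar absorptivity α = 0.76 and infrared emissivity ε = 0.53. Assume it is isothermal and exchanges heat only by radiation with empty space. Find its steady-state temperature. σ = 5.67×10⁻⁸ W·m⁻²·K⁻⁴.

At steady state, absorbed solar power + internal power = radiated power.
Absorbed: α·S·A_cross = 0.76·206·4.011 = 628.0 W (cross-section πr²).
Total input = 628.0 + 1700 = 2328 W.
Radiated: εσ·A_surf·T⁴ with A_surf = 4πr² = 16.05 m².
T⁴ = 2328/(0.53·5.67×10⁻⁸·16.05) = 4.828×10⁹ K⁴.

T ≈ 264 K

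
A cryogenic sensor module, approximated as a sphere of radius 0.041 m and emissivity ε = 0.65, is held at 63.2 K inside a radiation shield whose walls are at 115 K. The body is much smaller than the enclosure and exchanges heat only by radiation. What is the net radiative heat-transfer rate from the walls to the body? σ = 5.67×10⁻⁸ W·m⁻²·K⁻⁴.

For a small grey body in a large enclosure: P_net = εσA(T_body⁴ − T_wall⁴).
A = 4πr² = 0.02112 m²; T_body⁴ − T_wall⁴ = 1.595×10⁷ − 1.749×10⁸ = -1.589×10⁸ K⁴.
|P_net| = 0.65·5.67×10⁻⁸·0.02112·1.589×10⁸.

P_net ≈ 0.124 W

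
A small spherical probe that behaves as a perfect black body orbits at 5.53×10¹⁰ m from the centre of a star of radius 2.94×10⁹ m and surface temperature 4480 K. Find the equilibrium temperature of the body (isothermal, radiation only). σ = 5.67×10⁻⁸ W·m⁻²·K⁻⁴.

The star's surface emits σT_*⁴; at distance d the flux is S = σT_*⁴(R_*/d)².
S = 5.67×10⁻⁸·(4480)⁴·(2.94×10⁹/5.53×10¹⁰)² = 64560 W/m².
For an isothermal sphere T⁴ = (1−a)S/(4σ) = 2.846×10¹¹ K⁴.

T ≈ 730 K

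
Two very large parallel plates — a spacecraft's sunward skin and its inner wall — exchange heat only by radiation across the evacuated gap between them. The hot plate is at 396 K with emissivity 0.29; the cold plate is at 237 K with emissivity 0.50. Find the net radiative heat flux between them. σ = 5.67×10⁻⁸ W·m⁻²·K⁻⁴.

For two infinite grey parallel plates, q = σ(T₁⁴ − T₂⁴)/(1/ε₁ + 1/ε₂ − 1).
T₁⁴ − T₂⁴ = 2.459×10¹⁰ − 3.155×10⁹ = 2.144×10¹⁰ K⁴.
1/ε₁ + 1/ε₂ − 1 = 3.448 + 2.000 − 1 = 4.448.
q = 5.67×10⁻⁸ × 2.144×10¹⁰ / 4.448.

q ≈ 273 W/m²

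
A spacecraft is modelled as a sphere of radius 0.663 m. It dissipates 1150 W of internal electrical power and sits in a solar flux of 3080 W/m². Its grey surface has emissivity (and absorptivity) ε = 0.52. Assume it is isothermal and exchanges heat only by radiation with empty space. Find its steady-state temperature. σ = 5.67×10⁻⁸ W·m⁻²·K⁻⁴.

T ≈ 379 K

At steady state, absorbed solar power + internal power = radiated power.
Absorbed: α·S·A_cross = 0.52·3080·1.381 = 2212 W (cross-section πr²).
Total input = 2212 + 1150 = 3362 W.
Radiated: εσ·A_surf·T⁴ with A_surf = 4πr² = 5.524 m².
T⁴ = 3362/(0.52·5.67×10⁻⁸·5.524) = 2.064×10¹⁰ K⁴.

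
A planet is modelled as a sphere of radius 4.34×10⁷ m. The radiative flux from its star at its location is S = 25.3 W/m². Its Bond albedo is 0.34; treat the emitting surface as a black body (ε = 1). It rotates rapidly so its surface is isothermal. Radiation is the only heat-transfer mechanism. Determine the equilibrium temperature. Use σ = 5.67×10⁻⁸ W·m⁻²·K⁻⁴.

T ≈ 92.6 K

At equilibrium, absorbed power = emitted power.
Absorbing cross-section = πr² = 5.917×10¹⁵ m²; emitting surface = 4πr² = 2.367×10¹⁶ m² (ratio 4).
(1−a)S·A_cross = εσ·A_surf·T⁴  ⇒  T⁴ = (1−a)S/(4σ).
T⁴ = 0.660·25.3/(4·5.67×10⁻⁸) = 7.362×10⁷ K⁴.
T = (7.362×10⁷)^(1/4).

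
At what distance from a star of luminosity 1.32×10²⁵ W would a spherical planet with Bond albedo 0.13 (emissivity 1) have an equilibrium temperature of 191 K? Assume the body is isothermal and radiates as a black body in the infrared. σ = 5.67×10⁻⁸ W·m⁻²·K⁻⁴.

For an isothermal black-emitting sphere, (1−a)S·πr² = σ·4πr²·T⁴ ⇒ S = 4σT⁴/(1−a).
S = 4·5.67×10⁻⁸·(191)⁴/0.870 = 346.9 W/m².
Flux falls as S = L/(4πd²), so d = √(L/(4πS)) = √(1.32×10²⁵/(4π·346.9)).

d ≈ 5.50×10¹⁰ m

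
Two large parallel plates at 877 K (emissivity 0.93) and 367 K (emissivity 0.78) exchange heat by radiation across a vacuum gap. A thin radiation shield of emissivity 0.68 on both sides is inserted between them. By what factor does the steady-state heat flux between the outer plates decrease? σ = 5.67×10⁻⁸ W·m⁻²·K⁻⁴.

Without shield: q₀ = σΔ(T⁴)/(1/ε₁+1/ε₂−1) with denominator 1.357.
With shield the two gaps are in series; the resistances add: (1/ε₁+1/ε_s−1)+(1/ε_s+1/ε₂−1) = 1.546+1.753 = 3.298.
Heat-flux ratio q₀/q = 3.298/1.357.

factor ≈ 2.43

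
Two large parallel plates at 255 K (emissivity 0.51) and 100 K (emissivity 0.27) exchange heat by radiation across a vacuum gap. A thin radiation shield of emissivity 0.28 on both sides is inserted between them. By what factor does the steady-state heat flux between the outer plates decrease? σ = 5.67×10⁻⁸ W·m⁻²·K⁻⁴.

factor ≈ 2.32

Without shield: q₀ = σΔ(T⁴)/(1/ε₁+1/ε₂−1) with denominator 4.664.
With shield the two gaps are in series; the resistances add: (1/ε₁+1/ε_s−1)+(1/ε_s+1/ε₂−1) = 4.532+6.275 = 10.81.
Heat-flux ratio q₀/q = 10.81/4.664.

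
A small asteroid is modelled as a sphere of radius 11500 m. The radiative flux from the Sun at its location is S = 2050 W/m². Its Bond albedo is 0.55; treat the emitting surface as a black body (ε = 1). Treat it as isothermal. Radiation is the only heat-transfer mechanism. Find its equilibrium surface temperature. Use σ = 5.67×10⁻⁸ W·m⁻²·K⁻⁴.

At equilibrium, absorbed power = emitted power.
Absorbing cross-section = πr² = 4.155×10⁸ m²; emitting surface = 4πr² = 1.662×10⁹ m² (ratio 4).
(1−a)S·A_cross = εσ·A_surf·T⁴  ⇒  T⁴ = (1−a)S/(4σ).
T⁴ = 0.450·2050/(4·5.67×10⁻⁸) = 4.067×10⁹ K⁴.
T = (4.067×10⁹)^(1/4).

T ≈ 253 K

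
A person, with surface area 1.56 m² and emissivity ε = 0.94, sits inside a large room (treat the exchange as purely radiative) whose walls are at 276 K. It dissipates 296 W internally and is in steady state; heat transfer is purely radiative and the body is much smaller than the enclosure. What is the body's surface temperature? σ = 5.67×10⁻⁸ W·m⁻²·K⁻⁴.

For a small grey body in a large enclosure, net radiated power = εσA(T⁴ − T_w⁴).
Steady state: P = εσA(T⁴ − T_w⁴) with A = 1.56 m².
T⁴ = P/(εσA) + T_w⁴ = 296/(0.94·5.67×10⁻⁸·1.560) + (276)⁴
    = 3.560×10⁹ + 5.803×10⁹ = 9.363×10⁹ K⁴.

T ≈ 311 K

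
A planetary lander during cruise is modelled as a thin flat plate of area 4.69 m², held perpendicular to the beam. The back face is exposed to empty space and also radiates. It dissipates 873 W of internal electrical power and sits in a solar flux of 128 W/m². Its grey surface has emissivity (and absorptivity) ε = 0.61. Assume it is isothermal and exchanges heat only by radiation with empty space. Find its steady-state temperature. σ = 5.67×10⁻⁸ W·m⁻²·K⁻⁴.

At steady state, absorbed solar power + internal power = radiated power.
Absorbed: α·S·A_cross = 0.61·128·4.690 = 366.2 W (cross-section A).
Total input = 366.2 + 873 = 1239 W.
Radiated: εσ·A_surf·T⁴ with A_surf = 2A = 9.380 m².
T⁴ = 1239/(0.61·5.67×10⁻⁸·9.380) = 3.820×10⁹ K⁴.

T ≈ 249 K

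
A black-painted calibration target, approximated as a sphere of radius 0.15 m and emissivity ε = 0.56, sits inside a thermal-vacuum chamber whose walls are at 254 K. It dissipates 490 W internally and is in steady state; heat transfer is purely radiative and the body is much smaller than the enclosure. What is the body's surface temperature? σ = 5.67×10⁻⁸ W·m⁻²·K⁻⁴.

For a small grey body in a large enclosure, net radiated power = εσA(T⁴ − T_w⁴).
Steady state: P = εσA(T⁴ − T_w⁴) with A = 4πr² = 0.2827 m².
T⁴ = P/(εσA) + T_w⁴ = 490/(0.56·5.67×10⁻⁸·0.2827) + (254)⁴
    = 5.458×10¹⁰ + 4.162×10⁹ = 5.874×10¹⁰ K⁴.

T ≈ 492 K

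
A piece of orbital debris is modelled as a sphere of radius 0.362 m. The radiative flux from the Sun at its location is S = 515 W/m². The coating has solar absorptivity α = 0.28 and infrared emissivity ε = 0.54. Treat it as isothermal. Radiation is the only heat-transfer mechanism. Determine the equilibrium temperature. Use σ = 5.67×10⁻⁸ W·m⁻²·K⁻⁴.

At equilibrium, absorbed power = emitted power.
Absorbing cross-section = πr² = 0.4117 m²; emitting surface = 4πr² = 1.647 m² (ratio 4).
αS·A_cross = εσ·A_surf·T⁴  ⇒  T⁴ = αS/(ε·4σ).
T⁴ = 0.280·515/(0.54·4·5.67×10⁻⁸) = 1.177×10⁹ K⁴.
T = (1.177×10⁹)^(1/4).

T ≈ 185 K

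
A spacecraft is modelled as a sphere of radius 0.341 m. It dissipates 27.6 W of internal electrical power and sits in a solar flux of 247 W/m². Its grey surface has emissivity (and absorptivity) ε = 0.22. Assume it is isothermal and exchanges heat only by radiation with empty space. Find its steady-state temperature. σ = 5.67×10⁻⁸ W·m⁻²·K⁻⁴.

At steady state, absorbed solar power + internal power = radiated power.
Absorbed: α·S·A_cross = 0.22·247·0.3653 = 19.85 W (cross-section πr²).
Total input = 19.85 + 27.6 = 47.45 W.
Radiated: εσ·A_surf·T⁴ with A_surf = 4πr² = 1.461 m².
T⁴ = 47.45/(0.22·5.67×10⁻⁸·1.461) = 2.603×10⁹ K⁴.

T ≈ 226 K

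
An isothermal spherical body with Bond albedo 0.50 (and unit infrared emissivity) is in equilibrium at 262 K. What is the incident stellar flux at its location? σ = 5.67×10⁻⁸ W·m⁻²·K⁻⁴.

(1−a)S·πr² = σ·4πr²·T⁴ ⇒ S = 4σT⁴/(1−a).
S = 4·5.67×10⁻⁸·4.712×10⁹/0.500.

S ≈ 2140 W/m²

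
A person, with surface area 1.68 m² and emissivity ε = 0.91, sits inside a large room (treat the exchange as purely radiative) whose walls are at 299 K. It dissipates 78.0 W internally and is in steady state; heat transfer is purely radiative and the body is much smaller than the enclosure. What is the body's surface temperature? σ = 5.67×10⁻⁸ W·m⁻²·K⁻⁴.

For a small grey body in a large enclosure, net radiated power = εσA(T⁴ − T_w⁴).
Steady state: P = εσA(T⁴ − T_w⁴) with A = 1.68 m².
T⁴ = P/(εσA) + T_w⁴ = 78.0/(0.91·5.67×10⁻⁸·1.680) + (299)⁴
    = 8.998×10⁸ + 7.993×10⁹ = 8.892×10⁹ K⁴.

T ≈ 307 K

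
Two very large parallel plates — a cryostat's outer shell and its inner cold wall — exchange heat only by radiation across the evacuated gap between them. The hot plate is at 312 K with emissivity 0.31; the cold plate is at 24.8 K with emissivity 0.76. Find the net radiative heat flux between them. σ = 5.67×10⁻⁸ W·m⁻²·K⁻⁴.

For two infinite grey parallel plates, q = σ(T₁⁴ − T₂⁴)/(1/ε₁ + 1/ε₂ − 1).
T₁⁴ − T₂⁴ = 9.476×10⁹ − 3.783×10⁵ = 9.475×10⁹ K⁴.
1/ε₁ + 1/ε₂ − 1 = 3.226 + 1.316 − 1 = 3.542.
q = 5.67×10⁻⁸ × 9.475×10⁹ / 3.542.

q ≈ 152 W/m²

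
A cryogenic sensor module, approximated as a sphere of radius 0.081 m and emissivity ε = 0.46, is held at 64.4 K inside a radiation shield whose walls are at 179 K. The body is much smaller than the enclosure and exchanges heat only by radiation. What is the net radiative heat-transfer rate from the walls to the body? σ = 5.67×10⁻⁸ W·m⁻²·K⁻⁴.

For a small grey body in a large enclosure: P_net = εσA(T_body⁴ − T_wall⁴).
A = 4πr² = 0.08245 m²; T_body⁴ − T_wall⁴ = 1.720×10⁷ − 1.027×10⁹ = -1.009×10⁹ K⁴.
|P_net| = 0.46·5.67×10⁻⁸·0.08245·1.009×10⁹.

P_net ≈ 2.17 W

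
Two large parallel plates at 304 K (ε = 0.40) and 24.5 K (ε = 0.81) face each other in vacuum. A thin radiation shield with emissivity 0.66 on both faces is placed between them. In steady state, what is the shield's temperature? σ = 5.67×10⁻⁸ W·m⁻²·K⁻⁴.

T_s ≈ 237 K

In steady state the net flux on the hot side equals that on the cold side.
σ(T₁⁴−T_s⁴)/D₁ = σ(T_s⁴−T₂⁴)/D₂, with D₁ = 1/ε₁+1/ε_s−1 = 3.015, D₂ = 1/ε_s+1/ε₂−1 = 1.750.
Solve for T_s⁴: T_s⁴ = (D₂·T₁⁴ + D₁·T₂⁴)/(D₁+D₂) = 3.136×10⁹ K⁴.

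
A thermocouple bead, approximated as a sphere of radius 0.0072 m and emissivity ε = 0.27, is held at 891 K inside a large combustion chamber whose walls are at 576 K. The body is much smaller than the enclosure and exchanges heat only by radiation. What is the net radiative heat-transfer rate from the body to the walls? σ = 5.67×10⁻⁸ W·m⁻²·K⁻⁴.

For a small grey body in a large enclosure: P_net = εσA(T_body⁴ − T_wall⁴).
A = 4πr² = 6.514×10⁻⁴ m²; T_body⁴ − T_wall⁴ = 6.302×10¹¹ − 1.101×10¹¹ = 5.202×10¹¹ K⁴.
|P_net| = 0.27·5.67×10⁻⁸·6.514×10⁻⁴·5.202×10¹¹.

P_net ≈ 5.19 W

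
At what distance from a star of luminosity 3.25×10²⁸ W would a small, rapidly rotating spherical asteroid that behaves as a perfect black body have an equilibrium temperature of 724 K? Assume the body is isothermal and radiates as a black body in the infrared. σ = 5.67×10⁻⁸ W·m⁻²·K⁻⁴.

d ≈ 2.04×10¹¹ m

For an isothermal black-emitting sphere, (1−a)S·πr² = σ·4πr²·T⁴ ⇒ S = 4σT⁴/(1−a).
S = 4·5.67×10⁻⁸·(724)⁴/1.00 = 62320 W/m².
Flux falls as S = L/(4πd²), so d = √(L/(4πS)) = √(3.25×10²⁸/(4π·62320)).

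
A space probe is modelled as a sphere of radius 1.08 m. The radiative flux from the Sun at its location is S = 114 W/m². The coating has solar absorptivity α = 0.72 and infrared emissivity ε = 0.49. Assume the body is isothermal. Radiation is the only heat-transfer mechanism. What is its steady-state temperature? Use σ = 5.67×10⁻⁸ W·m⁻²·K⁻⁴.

At equilibrium, absorbed power = emitted power.
Absorbing cross-section = πr² = 3.664 m²; emitting surface = 4πr² = 14.66 m² (ratio 4).
αS·A_cross = εσ·A_surf·T⁴  ⇒  T⁴ = αS/(ε·4σ).
T⁴ = 0.720·114/(0.49·4·5.67×10⁻⁸) = 7.386×10⁸ K⁴.
T = (7.386×10⁸)^(1/4).

T ≈ 165 K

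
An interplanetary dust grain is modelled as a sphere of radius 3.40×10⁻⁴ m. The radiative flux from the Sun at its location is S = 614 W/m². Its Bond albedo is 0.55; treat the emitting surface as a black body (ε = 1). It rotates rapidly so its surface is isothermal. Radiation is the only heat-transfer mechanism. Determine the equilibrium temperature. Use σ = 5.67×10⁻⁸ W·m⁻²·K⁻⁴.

T ≈ 187 K

At equilibrium, absorbed power = emitted power.
Absorbing cross-section = πr² = 3.632×10⁻⁷ m²; emitting surface = 4πr² = 1.453×10⁻⁶ m² (ratio 4).
(1−a)S·A_cross = εσ·A_surf·T⁴  ⇒  T⁴ = (1−a)S/(4σ).
T⁴ = 0.450·614/(4·5.67×10⁻⁸) = 1.218×10⁹ K⁴.
T = (1.218×10⁹)^(1/4).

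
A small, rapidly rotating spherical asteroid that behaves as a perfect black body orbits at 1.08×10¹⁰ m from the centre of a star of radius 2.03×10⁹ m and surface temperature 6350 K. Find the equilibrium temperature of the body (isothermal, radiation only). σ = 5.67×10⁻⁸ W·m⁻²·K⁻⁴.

T ≈ 1950 K

The star's surface emits σT_*⁴; at distance d the flux is S = σT_*⁴(R_*/d)².
S = 5.67×10⁻⁸·(6350)⁴·(2.03×10⁹/1.08×10¹⁰)² = 3.257×10⁶ W/m².
For an isothermal sphere T⁴ = (1−a)S/(4σ) = 1.436×10¹³ K⁴.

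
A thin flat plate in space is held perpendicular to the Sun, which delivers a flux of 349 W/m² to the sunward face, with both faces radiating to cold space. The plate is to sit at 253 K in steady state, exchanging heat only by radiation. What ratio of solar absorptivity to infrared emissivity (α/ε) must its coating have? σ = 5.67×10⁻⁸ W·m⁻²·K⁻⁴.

α/ε ≈ 1.33

Balance: αS·A = εσ·2A·T⁴ ⇒ α/ε = 2σT⁴/S.
α/ε = 2·5.67×10⁻⁸·(253)⁴/349 = 2·5.67×10⁻⁸·4.097×10⁹/349.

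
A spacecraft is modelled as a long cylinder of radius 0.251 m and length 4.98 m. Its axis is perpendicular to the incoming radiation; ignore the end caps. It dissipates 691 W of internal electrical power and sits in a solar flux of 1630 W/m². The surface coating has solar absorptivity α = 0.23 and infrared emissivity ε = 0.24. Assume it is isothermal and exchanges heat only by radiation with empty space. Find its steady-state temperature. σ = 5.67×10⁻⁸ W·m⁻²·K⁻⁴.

T ≈ 351 K

At steady state, absorbed solar power + internal power = radiated power.
Absorbed: α·S·A_cross = 0.23·1630·2.500 = 937.2 W (cross-section 2rL).
Total input = 937.2 + 691 = 1628 W.
Radiated: εσ·A_surf·T⁴ with A_surf = 2πrL = 7.854 m².
T⁴ = 1628/(0.24·5.67×10⁻⁸·7.854) = 1.523×10¹⁰ K⁴.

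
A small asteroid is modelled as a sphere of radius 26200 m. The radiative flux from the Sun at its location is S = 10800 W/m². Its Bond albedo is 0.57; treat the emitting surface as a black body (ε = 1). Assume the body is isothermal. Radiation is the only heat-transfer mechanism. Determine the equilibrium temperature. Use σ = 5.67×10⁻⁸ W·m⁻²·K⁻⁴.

T ≈ 378 K

At equilibrium, absorbed power = emitted power.
Absorbing cross-section = πr² = 2.157×10⁹ m²; emitting surface = 4πr² = 8.626×10⁹ m² (ratio 4).
(1−a)S·A_cross = εσ·A_surf·T⁴  ⇒  T⁴ = (1−a)S/(4σ).
T⁴ = 0.430·10800/(4·5.67×10⁻⁸) = 2.048×10¹⁰ K⁴.
T = (2.048×10¹⁰)^(1/4).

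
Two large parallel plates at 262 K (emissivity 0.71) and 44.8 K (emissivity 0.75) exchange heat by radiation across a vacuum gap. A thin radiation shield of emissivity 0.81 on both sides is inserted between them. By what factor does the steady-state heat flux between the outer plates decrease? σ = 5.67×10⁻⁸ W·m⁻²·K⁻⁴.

factor ≈ 1.84

Without shield: q₀ = σΔ(T⁴)/(1/ε₁+1/ε₂−1) with denominator 1.742.
With shield the two gaps are in series; the resistances add: (1/ε₁+1/ε_s−1)+(1/ε_s+1/ε₂−1) = 1.643+1.568 = 3.211.
Heat-flux ratio q₀/q = 3.211/1.742.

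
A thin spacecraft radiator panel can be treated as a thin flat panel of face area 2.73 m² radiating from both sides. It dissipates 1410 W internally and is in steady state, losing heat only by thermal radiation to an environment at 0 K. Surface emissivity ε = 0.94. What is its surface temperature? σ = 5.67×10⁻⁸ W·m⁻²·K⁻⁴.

T ≈ 264 K

Steady state: internal power = radiated power, P = εσA T⁴.
Radiating area A = 2·2.73 = 5.460 m².
T⁴ = P/(εσA) = 1410/(0.94·5.67×10⁻⁸·5.460) = 4.845×10⁹ K⁴.
T = (4.845×10⁹)^(1/4).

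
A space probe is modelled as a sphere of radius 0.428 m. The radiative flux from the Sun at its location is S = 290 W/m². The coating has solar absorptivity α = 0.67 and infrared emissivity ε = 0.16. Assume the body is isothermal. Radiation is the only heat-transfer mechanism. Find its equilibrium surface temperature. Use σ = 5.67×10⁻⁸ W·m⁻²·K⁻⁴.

T ≈ 271 K

At equilibrium, absorbed power = emitted power.
Absorbing cross-section = πr² = 0.5755 m²; emitting surface = 4πr² = 2.302 m² (ratio 4).
αS·A_cross = εσ·A_surf·T⁴  ⇒  T⁴ = αS/(ε·4σ).
T⁴ = 0.670·290/(0.16·4·5.67×10⁻⁸) = 5.354×10⁹ K⁴.
T = (5.354×10⁹)^(1/4).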